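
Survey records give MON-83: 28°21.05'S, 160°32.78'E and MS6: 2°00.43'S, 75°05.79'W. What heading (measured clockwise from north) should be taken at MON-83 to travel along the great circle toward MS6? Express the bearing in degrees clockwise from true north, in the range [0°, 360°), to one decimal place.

109.9°

MON-83: φ = -28.35083°, λ = +160.54633°
MS6: φ = -2.00717°, λ = -75.09650°
Δλ = 124.3572°
y = sin Δλ · cos φ₂ = 0.825029
x = cos φ₁ sin φ₂ − sin φ₁ cos φ₂ cos Δλ = -0.298652
θ = atan2(y, x) = 109.8997° → 109.8997° (mod 360°)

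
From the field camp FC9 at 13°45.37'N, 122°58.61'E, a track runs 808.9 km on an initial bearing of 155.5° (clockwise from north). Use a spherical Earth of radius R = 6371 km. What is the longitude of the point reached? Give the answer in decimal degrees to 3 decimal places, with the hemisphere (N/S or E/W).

126.010°E

FC9: φ = +13.75617°, λ = +122.97683°
δ = d/R = 808.9/6371 = 0.126966 rad
φ₂ = arcsin(sin φ₁ cos δ + cos φ₁ sin δ cos θ)
   = arcsin(0.23779·0.99195 + 0.97132·0.12663·-0.90996) = 7.12056°
λ₂ = λ₁ + atan2(sin θ sin δ cos φ₁, cos δ − sin φ₁ sin φ₂) = 126.01027°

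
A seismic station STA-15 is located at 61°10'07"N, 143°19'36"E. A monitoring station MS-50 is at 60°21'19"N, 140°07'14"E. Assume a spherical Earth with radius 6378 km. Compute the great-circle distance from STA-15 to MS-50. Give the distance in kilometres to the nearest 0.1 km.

196.4 km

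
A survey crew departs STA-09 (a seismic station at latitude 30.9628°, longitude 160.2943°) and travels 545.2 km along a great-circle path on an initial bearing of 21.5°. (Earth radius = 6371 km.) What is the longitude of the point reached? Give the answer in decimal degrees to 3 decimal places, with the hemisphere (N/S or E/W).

162.500°E

δ = d/R = 545.2/6371 = 0.085575 rad
φ₂ = arcsin(sin φ₁ cos δ + cos φ₁ sin δ cos θ)
   = arcsin(0.51448·0.99634 + 0.85750·0.08547·0.93042) = 35.50615°
λ₂ = λ₁ + atan2(sin θ sin δ cos φ₁, cos δ − sin φ₁ sin φ₂) = 162.49961°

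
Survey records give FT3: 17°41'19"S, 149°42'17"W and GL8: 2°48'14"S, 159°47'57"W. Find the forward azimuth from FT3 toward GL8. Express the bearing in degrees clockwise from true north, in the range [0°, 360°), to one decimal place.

FT3: φ = -17.68861°, λ = -149.70472°
GL8: φ = -2.80389°, λ = -159.79917°
Δλ = -10.0944°
y = sin Δλ · cos φ₂ = -0.175061
x = cos φ₁ sin φ₂ − sin φ₁ cos φ₂ cos Δλ = 0.252177
θ = atan2(y, x) = -34.7684° → 325.2316° (mod 360°)

325.2°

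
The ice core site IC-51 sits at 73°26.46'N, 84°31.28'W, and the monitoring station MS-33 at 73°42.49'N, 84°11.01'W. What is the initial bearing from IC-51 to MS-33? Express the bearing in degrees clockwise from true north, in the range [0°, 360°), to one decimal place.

IC-51: φ = +73.44100°, λ = -84.52133°
MS-33: φ = +73.70817°, λ = -84.18350°
Δλ = 0.3378°
y = sin Δλ · cos φ₂ = 0.001654
x = cos φ₁ sin φ₂ − sin φ₁ cos φ₂ cos Δλ = 0.004668
θ = atan2(y, x) = 19.5131° → 19.5131° (mod 360°)

19.5°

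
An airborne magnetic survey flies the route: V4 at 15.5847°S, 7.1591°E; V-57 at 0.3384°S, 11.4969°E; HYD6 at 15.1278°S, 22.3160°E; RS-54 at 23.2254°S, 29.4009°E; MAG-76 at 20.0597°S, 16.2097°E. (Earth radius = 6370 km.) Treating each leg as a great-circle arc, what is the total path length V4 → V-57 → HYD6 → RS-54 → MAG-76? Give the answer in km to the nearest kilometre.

V4→V-57: c = 0.276396 rad, d = 1760.64 km
V-57→HYD6: c = 0.318483 rad, d = 2028.73 km
HYD6→RS-54: c = 0.183254 rad, d = 1167.33 km
RS-54→MAG-76: c = 0.220916 rad, d = 1407.23 km
Total = 1760.64 + 2028.73 + 1167.33 + 1407.23 = 6363.94 km

6364 km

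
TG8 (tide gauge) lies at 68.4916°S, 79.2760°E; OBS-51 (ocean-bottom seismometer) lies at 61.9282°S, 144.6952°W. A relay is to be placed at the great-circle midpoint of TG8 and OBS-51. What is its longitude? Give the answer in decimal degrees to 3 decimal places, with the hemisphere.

Bx = cos φ₂ cos Δλ = -0.338670,  By = cos φ₂ sin Δλ = 0.326721
φₘ = atan2(sin φ₁ + sin φ₂, √((cos φ₁ + Bx)² + By²)) = -79.74627°
λₘ = λ₁ + atan2(By, cos φ₁ + Bx) = 164.38326°

164.383°E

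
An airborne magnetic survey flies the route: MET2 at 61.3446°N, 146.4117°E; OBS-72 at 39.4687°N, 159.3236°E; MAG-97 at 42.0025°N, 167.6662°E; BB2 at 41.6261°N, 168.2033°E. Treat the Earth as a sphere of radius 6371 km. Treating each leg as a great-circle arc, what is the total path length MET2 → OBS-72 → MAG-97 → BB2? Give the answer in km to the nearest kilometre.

3406 km

MET2→OBS-72: c = 0.406190 rad, d = 2587.84 km
OBS-72→MAG-97: c = 0.118797 rad, d = 756.86 km
MAG-97→BB2: c = 0.009590 rad, d = 61.10 km
Total = 2587.84 + 756.86 + 61.10 = 3405.79 km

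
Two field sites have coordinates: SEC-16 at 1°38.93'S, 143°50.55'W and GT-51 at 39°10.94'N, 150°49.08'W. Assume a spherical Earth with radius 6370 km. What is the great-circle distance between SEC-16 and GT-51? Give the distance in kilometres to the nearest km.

SEC-16: φ = -1.64883°, λ = -143.84250°
GT-51: φ = +39.18233°, λ = -150.81800°
Δφ = 40.8312°,  Δλ = -6.9755°
a = sin²(Δφ/2) + cos φ₁ cos φ₂ sin²(Δλ/2) = 0.124548
c = 2·arcsin(√a) = 0.721366 rad = 41.3312°
d = R·c = 6370 × 0.721366 = 4595.1 km

4595 km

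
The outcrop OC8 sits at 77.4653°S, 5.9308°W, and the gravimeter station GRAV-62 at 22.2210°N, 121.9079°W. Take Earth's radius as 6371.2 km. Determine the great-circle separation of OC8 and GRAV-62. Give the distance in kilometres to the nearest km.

Δφ = 99.6863°,  Δλ = -115.9771°
a = sin²(Δφ/2) + cos φ₁ cos φ₂ sin²(Δλ/2) = 0.728584
c = 2·arcsin(√a) = 2.045605 rad = 117.2045°
d = R·c = 6371.2 × 2.045605 = 13033.0 km

13033 km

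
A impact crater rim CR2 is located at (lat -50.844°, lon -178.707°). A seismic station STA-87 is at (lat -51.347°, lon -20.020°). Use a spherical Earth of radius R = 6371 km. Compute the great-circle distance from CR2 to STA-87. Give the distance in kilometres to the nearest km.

Δφ = -0.5030°,  Δλ = 158.6870°
a = sin²(Δφ/2) + cos φ₁ cos φ₂ sin²(Δλ/2) = 0.380928
c = 2·arcsin(√a) = 1.330341 rad = 76.2230°
d = R·c = 6371 × 1.330341 = 8475.6 km

8476 km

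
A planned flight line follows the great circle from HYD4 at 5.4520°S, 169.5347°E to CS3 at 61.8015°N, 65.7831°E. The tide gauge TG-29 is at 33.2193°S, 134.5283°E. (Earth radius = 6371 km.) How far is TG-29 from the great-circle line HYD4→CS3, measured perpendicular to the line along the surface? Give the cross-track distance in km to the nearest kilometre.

4499 km

δ₁₃ = central angle HYD4→TG-29 = 0.746332 rad  (haversine)
θ₁₃ = bearing HYD4→TG-29 = 224.980°,  θ₁₂ = bearing HYD4→CS3 = 332.094°
dₓₜ = R·arcsin(sin δ₁₃ · sin(θ₁₃ − θ₁₂)) = 6371·arcsin(0.67895·sin(-107.115°)) = -4498.676 km
|dₓₜ| = 4498.676 km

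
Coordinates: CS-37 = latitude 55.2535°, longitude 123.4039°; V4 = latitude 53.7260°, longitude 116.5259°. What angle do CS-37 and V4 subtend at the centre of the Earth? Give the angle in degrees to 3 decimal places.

4.275°

Δφ = -1.5275°,  Δλ = -6.8780°
a = sin²(Δφ/2) + cos φ₁ cos φ₂ sin²(Δλ/2) = 0.001391
c = 2·arcsin(√a) = 0.074611 rad = 4.2749°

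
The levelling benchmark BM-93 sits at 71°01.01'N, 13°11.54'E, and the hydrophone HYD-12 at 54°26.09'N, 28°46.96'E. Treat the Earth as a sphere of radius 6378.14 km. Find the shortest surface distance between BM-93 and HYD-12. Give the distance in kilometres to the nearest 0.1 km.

BM-93: φ = +71.01683°, λ = +13.19233°
HYD-12: φ = +54.43483°, λ = +28.78267°
Δφ = -16.5820°,  Δλ = 15.5903°
a = sin²(Δφ/2) + cos φ₁ cos φ₂ sin²(Δλ/2) = 0.024274
c = 2·arcsin(√a) = 0.312879 rad = 17.9267°
d = R·c = 6378.14 × 0.312879 = 1995.6 km

1995.6 km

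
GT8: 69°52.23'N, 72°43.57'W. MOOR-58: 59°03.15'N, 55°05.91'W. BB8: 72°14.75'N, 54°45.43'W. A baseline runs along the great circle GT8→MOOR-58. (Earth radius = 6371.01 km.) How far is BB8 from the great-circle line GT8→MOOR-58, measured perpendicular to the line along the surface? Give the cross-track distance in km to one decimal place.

679.5 km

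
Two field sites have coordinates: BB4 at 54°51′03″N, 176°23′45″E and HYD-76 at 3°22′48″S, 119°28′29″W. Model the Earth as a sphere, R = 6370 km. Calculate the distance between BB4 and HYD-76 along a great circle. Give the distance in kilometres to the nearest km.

BB4: φ = +54.85083°, λ = +176.39583°
HYD-76: φ = -3.38000°, λ = -119.47472°
Δφ = -58.2308°,  Δλ = 64.1294°
a = sin²(Δφ/2) + cos φ₁ cos φ₂ sin²(Δλ/2) = 0.398720
c = 2·arcsin(√a) = 1.366825 rad = 78.3133°
d = R·c = 6370 × 1.366825 = 8706.7 km

8707 km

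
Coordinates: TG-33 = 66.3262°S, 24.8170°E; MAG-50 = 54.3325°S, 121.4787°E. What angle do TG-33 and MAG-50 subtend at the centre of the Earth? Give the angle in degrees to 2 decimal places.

Δφ = 11.9937°,  Δλ = 96.6617°
a = sin²(Δφ/2) + cos φ₁ cos φ₂ sin²(Δλ/2) = 0.141557
c = 2·arcsin(√a) = 0.771470 rad = 44.2020°

44.20°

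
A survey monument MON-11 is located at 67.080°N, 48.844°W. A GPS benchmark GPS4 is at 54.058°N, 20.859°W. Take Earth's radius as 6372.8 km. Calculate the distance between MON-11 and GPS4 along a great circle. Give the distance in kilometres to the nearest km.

Δφ = -13.0220°,  Δλ = 27.9850°
a = sin²(Δφ/2) + cos φ₁ cos φ₂ sin²(Δλ/2) = 0.026223
c = 2·arcsin(√a) = 0.325301 rad = 18.6384°
d = R·c = 6372.8 × 0.325301 = 2073.1 km

2073 km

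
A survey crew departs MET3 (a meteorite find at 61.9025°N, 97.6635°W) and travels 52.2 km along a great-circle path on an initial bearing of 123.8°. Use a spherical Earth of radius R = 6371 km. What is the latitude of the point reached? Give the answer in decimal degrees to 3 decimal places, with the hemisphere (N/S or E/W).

δ = d/R = 52.2/6371 = 0.008193 rad
φ₂ = arcsin(sin φ₁ cos δ + cos φ₁ sin δ cos θ)
   = arcsin(0.88215·0.99997 + 0.47097·0.00819·-0.55630) = 61.63889°
λ₂ = λ₁ + atan2(sin θ sin δ cos φ₁, cos δ − sin φ₁ sin φ₂) = -96.84226°

61.639°N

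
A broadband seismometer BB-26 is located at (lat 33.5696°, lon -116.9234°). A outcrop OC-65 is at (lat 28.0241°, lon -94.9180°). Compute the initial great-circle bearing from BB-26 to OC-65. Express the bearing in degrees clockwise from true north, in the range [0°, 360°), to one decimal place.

100.5°

Δλ = 22.0054°
y = sin Δλ · cos φ₂ = 0.330761
x = cos φ₁ sin φ₂ − sin φ₁ cos φ₂ cos Δλ = -0.061076
θ = atan2(y, x) = 100.4620° → 100.4620° (mod 360°)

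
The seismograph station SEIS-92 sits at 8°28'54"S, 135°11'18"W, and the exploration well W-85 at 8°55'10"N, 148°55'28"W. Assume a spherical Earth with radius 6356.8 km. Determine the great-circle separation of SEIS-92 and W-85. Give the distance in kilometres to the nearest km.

SEIS-92: φ = -8.48167°, λ = -135.18833°
W-85: φ = +8.91944°, λ = -148.92444°
Δφ = 17.4011°,  Δλ = -13.7361°
a = sin²(Δφ/2) + cos φ₁ cos φ₂ sin²(Δλ/2) = 0.036855
c = 2·arcsin(√a) = 0.386354 rad = 22.1365°
d = R·c = 6356.8 × 0.386354 = 2456.0 km

2456 km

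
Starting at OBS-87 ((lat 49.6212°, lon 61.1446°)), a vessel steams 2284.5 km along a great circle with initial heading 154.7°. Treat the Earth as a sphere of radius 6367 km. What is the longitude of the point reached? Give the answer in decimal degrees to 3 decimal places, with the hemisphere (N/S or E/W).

71.175°E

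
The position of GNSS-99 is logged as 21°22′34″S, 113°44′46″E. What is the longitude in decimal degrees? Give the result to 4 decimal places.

113.7461°E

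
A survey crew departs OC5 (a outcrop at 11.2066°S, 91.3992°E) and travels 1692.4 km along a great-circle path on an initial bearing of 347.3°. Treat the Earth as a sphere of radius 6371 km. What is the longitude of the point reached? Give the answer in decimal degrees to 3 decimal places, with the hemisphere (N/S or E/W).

δ = d/R = 1692.4/6371 = 0.265641 rad
φ₂ = arcsin(sin φ₁ cos δ + cos φ₁ sin δ cos θ)
   = arcsin(-0.19435·0.96492 + 0.98093·0.26253·0.97553) = 3.65172°
λ₂ = λ₁ + atan2(sin θ sin δ cos φ₁, cos δ − sin φ₁ sin φ₂) = 88.08375°

88.084°E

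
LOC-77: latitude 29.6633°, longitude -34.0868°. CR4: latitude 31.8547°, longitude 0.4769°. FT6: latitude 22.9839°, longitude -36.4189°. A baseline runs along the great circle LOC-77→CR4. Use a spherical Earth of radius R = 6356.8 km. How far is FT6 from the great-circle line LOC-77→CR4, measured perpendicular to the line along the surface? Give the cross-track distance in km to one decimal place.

δ₁₃ = central angle LOC-77→FT6 = 0.122142 rad  (haversine)
θ₁₃ = bearing LOC-77→FT6 = 197.907°,  θ₁₂ = bearing LOC-77→CR4 = 76.866°
dₓₜ = R·arcsin(sin δ₁₃ · sin(θ₁₃ − θ₁₂)) = 6356.8·arcsin(0.12184·sin(121.040°)) = 664.809 km
|dₓₜ| = 664.809 km

664.8 km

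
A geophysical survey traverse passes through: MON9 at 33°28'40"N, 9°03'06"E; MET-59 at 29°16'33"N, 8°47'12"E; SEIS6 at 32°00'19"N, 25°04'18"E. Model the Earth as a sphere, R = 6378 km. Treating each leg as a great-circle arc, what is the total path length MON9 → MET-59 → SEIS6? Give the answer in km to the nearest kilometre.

2056 km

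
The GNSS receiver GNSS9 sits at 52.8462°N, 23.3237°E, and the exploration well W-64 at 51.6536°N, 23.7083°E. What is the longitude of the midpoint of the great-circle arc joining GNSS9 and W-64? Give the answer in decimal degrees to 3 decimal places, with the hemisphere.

Bx = cos φ₂ cos Δλ = 0.620400,  By = cos φ₂ sin Δλ = 0.004165
φₘ = atan2(sin φ₁ + sin φ₂, √((cos φ₁ + Bx)² + By²)) = 52.25006°
λₘ = λ₁ + atan2(By, cos φ₁ + Bx) = 23.51858°

23.519°E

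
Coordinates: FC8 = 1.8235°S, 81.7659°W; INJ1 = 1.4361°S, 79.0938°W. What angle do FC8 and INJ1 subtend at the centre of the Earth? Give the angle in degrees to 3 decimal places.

Δφ = 0.3874°,  Δλ = 2.6721°
a = sin²(Δφ/2) + cos φ₁ cos φ₂ sin²(Δλ/2) = 0.000555
c = 2·arcsin(√a) = 0.047106 rad = 2.6990°

2.699°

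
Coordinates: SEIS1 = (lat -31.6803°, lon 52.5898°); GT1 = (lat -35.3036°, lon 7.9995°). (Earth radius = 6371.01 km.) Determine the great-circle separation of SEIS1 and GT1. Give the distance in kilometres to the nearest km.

Δφ = -3.6233°,  Δλ = -44.5903°
a = sin²(Δφ/2) + cos φ₁ cos φ₂ sin²(Δλ/2) = 0.100956
c = 2·arcsin(√a) = 0.646683 rad = 37.0522°
d = R·c = 6371.01 × 0.646683 = 4120.0 km

4120 km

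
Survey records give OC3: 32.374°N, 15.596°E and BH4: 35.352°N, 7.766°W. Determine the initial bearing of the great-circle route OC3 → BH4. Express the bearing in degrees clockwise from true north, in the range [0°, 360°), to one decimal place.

Δλ = -23.3620°
y = sin Δλ · cos φ₂ = -0.323422
x = cos φ₁ sin φ₂ − sin φ₁ cos φ₂ cos Δλ = 0.087755
θ = atan2(y, x) = -74.8192° → 285.1808° (mod 360°)

285.2°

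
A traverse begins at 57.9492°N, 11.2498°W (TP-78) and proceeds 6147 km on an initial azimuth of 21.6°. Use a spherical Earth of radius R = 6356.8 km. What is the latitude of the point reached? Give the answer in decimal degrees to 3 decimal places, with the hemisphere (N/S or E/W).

δ = d/R = 6147/6356.8 = 0.966996 rad
φ₂ = arcsin(sin φ₁ cos δ + cos φ₁ sin δ cos θ)
   = arcsin(0.84758·0.56777 + 0.53067·0.82318·0.92978) = 62.54794°
λ₂ = λ₁ + atan2(sin θ sin δ cos φ₁, cos δ − sin φ₁ sin φ₂) = 127.65350°

62.548°N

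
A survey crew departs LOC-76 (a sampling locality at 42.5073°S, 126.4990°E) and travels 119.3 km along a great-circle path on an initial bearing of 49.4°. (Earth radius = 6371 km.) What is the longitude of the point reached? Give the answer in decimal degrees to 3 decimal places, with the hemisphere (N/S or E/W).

δ = d/R = 119.3/6371 = 0.018725 rad
φ₂ = arcsin(sin φ₁ cos δ + cos φ₁ sin δ cos θ)
   = arcsin(-0.67568·0.99982 + 0.73719·0.01872·0.65077) = -41.80386°
λ₂ = λ₁ + atan2(sin θ sin δ cos φ₁, cos δ − sin φ₁ sin φ₂) = 127.59181°

127.592°E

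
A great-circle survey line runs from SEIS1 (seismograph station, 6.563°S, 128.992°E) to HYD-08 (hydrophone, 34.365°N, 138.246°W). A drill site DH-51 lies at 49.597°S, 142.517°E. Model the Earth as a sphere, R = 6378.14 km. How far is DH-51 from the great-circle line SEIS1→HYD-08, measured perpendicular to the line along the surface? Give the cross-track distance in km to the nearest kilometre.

δ₁₃ = central angle SEIS1→DH-51 = 0.776898 rad  (haversine)
θ₁₃ = bearing SEIS1→DH-51 = 167.513°,  θ₁₂ = bearing SEIS1→HYD-08 = 55.996°
dₓₜ = R·arcsin(sin δ₁₃ · sin(θ₁₃ − θ₁₂)) = 6378.14·arcsin(0.70107·sin(111.517°)) = 4531.661 km
|dₓₜ| = 4531.661 km

4532 km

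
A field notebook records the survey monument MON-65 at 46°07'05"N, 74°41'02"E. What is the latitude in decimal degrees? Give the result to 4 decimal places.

46.1181°N

46° + 7′/60 + 5″/3600 = 46 + 0.11667 + 0.00139 = 46.1181°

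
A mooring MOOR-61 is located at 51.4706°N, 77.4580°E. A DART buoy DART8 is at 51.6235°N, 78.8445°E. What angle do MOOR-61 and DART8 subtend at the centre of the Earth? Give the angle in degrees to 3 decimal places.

Δφ = 0.1529°,  Δλ = 1.3865°
a = sin²(Δφ/2) + cos φ₁ cos φ₂ sin²(Δλ/2) = 0.000058
c = 2·arcsin(√a) = 0.015283 rad = 0.8757°

0.876°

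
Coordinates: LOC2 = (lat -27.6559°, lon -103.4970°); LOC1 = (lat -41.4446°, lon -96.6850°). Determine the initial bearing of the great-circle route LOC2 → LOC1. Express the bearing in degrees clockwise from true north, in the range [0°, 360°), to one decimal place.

159.7°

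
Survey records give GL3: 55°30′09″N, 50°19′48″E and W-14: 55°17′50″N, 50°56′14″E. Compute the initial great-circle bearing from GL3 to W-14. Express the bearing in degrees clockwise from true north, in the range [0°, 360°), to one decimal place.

120.5°

GL3: φ = +55.50250°, λ = +50.33000°
W-14: φ = +55.29722°, λ = +50.93722°
Δλ = 0.6072°
y = sin Δλ · cos φ₂ = 0.006034
x = cos φ₁ sin φ₂ − sin φ₁ cos φ₂ cos Δλ = -0.003556
θ = atan2(y, x) = 120.5168° → 120.5168° (mod 360°)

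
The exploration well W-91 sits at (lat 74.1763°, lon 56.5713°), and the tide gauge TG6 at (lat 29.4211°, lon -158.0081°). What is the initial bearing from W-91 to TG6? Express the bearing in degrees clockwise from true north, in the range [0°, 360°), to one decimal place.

Δλ = 145.4206°
y = sin Δλ · cos φ₂ = 0.494353
x = cos φ₁ sin φ₂ − sin φ₁ cos φ₂ cos Δλ = 0.823926
θ = atan2(y, x) = 30.9636° → 30.9636° (mod 360°)

31.0°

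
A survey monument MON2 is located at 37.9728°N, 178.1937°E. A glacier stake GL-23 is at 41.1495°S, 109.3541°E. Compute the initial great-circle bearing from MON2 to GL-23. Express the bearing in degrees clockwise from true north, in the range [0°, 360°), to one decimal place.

Δλ = -68.8396°
y = sin Δλ · cos φ₂ = -0.702223
x = cos φ₁ sin φ₂ − sin φ₁ cos φ₂ cos Δλ = -0.685969
θ = atan2(y, x) = -134.3292° → 225.6708° (mod 360°)

225.7°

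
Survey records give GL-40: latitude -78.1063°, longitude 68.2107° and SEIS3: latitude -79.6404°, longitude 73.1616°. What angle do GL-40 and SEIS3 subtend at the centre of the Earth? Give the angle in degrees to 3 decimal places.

1.806°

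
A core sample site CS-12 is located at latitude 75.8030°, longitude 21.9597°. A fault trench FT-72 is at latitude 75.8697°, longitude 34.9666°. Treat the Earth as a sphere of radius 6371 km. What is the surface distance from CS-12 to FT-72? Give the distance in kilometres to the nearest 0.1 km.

353.3 km

Δφ = 0.0667°,  Δλ = 13.0069°
a = sin²(Δφ/2) + cos φ₁ cos φ₂ sin²(Δλ/2) = 0.000768
c = 2·arcsin(√a) = 0.055448 rad = 3.1770°
d = R·c = 6371 × 0.055448 = 353.3 km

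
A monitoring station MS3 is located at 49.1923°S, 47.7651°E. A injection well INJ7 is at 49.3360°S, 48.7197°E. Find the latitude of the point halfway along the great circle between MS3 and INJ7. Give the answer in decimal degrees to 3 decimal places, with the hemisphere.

49.265°S

Bx = cos φ₂ cos Δλ = 0.651531,  By = cos φ₂ sin Δλ = 0.010856
φₘ = atan2(sin φ₁ + sin φ₂, √((cos φ₁ + Bx)² + By²)) = -49.26513°
λₘ = λ₁ + atan2(By, cos φ₁ + Bx) = 48.24170°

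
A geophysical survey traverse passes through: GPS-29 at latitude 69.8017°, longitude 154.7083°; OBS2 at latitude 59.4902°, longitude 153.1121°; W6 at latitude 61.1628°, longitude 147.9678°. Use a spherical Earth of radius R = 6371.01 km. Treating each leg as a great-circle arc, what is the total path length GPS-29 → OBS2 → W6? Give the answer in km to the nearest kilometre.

GPS-29→OBS2: c = 0.180349 rad, d = 1149.01 km
OBS2→W6: c = 0.053155 rad, d = 338.65 km
Total = 1149.01 + 338.65 = 1487.66 km

1488 km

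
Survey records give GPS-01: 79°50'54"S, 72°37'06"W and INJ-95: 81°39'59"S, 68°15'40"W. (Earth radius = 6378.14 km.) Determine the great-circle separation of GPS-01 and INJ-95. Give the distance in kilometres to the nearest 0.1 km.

216.7 km

GPS-01: φ = -79.84833°, λ = -72.61833°
INJ-95: φ = -81.66639°, λ = -68.26111°
Δφ = -1.8181°,  Δλ = 4.3572°
a = sin²(Δφ/2) + cos φ₁ cos φ₂ sin²(Δλ/2) = 0.000289
c = 2·arcsin(√a) = 0.033979 rad = 1.9468°
d = R·c = 6378.14 × 0.033979 = 216.7 km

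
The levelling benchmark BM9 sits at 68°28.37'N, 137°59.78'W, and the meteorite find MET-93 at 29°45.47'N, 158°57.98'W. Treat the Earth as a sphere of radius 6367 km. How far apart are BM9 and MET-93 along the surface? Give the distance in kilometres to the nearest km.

4513 km

BM9: φ = +68.47283°, λ = -137.99633°
MET-93: φ = +29.75783°, λ = -158.96633°
Δφ = -38.7150°,  Δλ = -20.9700°
a = sin²(Δφ/2) + cos φ₁ cos φ₂ sin²(Δλ/2) = 0.120416
c = 2·arcsin(√a) = 0.708762 rad = 40.6091°
d = R·c = 6367 × 0.708762 = 4512.7 km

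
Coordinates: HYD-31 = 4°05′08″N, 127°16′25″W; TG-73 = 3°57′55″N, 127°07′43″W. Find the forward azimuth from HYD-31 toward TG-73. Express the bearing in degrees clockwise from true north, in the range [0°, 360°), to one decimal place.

HYD-31: φ = +4.08556°, λ = -127.27361°
TG-73: φ = +3.96528°, λ = -127.12861°
Δλ = 0.1450°
y = sin Δλ · cos φ₂ = 0.002525
x = cos φ₁ sin φ₂ − sin φ₁ cos φ₂ cos Δλ = -0.002099
θ = atan2(y, x) = 129.7402° → 129.7402° (mod 360°)

129.7°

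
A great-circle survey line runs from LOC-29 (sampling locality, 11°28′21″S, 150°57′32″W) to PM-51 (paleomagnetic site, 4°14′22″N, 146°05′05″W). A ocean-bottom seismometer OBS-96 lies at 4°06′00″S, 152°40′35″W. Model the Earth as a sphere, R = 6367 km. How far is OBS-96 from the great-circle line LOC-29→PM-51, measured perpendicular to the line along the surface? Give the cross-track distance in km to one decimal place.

426.3 km

LOC-29: φ = -11.47250°, λ = -150.95889°
PM-51: φ = +4.23944°, λ = -146.08472°
OBS-96: φ = -4.10000°, λ = -152.67639°
δ₁₃ = central angle LOC-29→OBS-96 = 0.132053 rad  (haversine)
θ₁₃ = bearing LOC-29→OBS-96 = 346.877°,  θ₁₂ = bearing LOC-29→PM-51 = 17.419°
dₓₜ = R·arcsin(sin δ₁₃ · sin(θ₁₃ − θ₁₂)) = 6367·arcsin(0.13167·sin(329.458°)) = -426.333 km
|dₓₜ| = 426.333 km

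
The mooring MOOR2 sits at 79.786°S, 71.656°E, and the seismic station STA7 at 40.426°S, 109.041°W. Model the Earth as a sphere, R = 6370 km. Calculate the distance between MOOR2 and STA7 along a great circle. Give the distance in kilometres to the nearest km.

6647 km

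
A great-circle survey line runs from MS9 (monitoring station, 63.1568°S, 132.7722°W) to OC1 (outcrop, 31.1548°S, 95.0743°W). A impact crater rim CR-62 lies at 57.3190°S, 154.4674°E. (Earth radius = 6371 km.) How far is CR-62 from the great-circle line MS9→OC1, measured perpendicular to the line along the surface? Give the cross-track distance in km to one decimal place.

666.2 km

δ₁₃ = central angle MS9→CR-62 = 0.603676 rad  (haversine)
θ₁₃ = bearing MS9→CR-62 = 245.292°,  θ₁₂ = bearing MS9→OC1 = 54.698°
dₓₜ = R·arcsin(sin δ₁₃ · sin(θ₁₃ − θ₁₂)) = 6371·arcsin(0.56767·sin(190.595°)) = -666.167 km
|dₓₜ| = 666.167 km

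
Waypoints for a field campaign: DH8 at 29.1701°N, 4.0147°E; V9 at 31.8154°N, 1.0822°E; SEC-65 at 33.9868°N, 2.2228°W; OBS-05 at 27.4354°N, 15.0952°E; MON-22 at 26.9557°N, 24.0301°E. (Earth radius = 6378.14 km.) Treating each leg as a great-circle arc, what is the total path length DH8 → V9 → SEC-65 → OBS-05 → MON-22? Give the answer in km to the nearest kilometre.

3493 km

DH8→V9: c = 0.063842 rad, d = 407.20 km
V9→SEC-65: c = 0.061490 rad, d = 392.19 km
SEC-65→OBS-05: c = 0.283404 rad, d = 1807.59 km
OBS-05→MON-22: c = 0.138927 rad, d = 886.09 km
Total = 407.20 + 392.19 + 1807.59 + 886.09 = 3493.07 km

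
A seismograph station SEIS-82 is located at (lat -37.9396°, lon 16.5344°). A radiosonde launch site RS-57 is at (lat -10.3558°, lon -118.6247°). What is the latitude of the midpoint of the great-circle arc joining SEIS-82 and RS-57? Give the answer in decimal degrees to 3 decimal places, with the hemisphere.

48.637°S

Bx = cos φ₂ cos Δλ = -0.697517,  By = cos φ₂ sin Δλ = -0.693654
φₘ = atan2(sin φ₁ + sin φ₂, √((cos φ₁ + Bx)² + By²)) = -48.63693°
λₘ = λ₁ + atan2(By, cos φ₁ + Bx) = -65.98014°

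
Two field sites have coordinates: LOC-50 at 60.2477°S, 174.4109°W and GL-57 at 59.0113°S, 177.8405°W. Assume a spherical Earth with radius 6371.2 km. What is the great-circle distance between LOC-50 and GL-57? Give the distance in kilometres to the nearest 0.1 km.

Δφ = 1.2364°,  Δλ = -3.4296°
a = sin²(Δφ/2) + cos φ₁ cos φ₂ sin²(Δλ/2) = 0.000345
c = 2·arcsin(√a) = 0.037162 rad = 2.1292°
d = R·c = 6371.2 × 0.037162 = 236.8 km

236.8 km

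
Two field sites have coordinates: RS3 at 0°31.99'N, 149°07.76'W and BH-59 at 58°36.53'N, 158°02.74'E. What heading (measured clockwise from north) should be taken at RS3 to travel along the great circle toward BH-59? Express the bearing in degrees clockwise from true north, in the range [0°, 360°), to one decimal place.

RS3: φ = +0.53317°, λ = -149.12933°
BH-59: φ = +58.60883°, λ = +158.04567°
Δλ = -52.8250°
y = sin Δλ · cos φ₂ = -0.415032
x = cos φ₁ sin φ₂ − sin φ₁ cos φ₂ cos Δλ = 0.850665
θ = atan2(y, x) = -26.0073° → 333.9927° (mod 360°)

334.0°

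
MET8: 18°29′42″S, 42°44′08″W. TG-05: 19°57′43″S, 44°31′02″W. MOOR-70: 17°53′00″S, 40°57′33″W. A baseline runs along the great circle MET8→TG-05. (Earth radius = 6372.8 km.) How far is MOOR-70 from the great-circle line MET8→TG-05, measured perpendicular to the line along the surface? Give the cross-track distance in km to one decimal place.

73.9 km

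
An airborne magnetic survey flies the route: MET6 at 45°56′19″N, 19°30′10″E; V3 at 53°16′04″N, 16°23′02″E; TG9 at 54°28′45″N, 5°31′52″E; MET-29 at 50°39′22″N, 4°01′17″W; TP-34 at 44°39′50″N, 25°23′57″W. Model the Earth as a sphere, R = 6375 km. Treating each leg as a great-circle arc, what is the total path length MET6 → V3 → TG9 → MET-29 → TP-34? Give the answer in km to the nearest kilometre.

4069 km

MET6: φ = +45.93861°, λ = +19.50278°
V3: φ = +53.26778°, λ = +16.38389°
TG9: φ = +54.47917°, λ = +5.53111°
MET-29: φ = +50.65611°, λ = -4.02139°
TP-34: φ = +44.66389°, λ = -25.39917°
MET6→V3: c = 0.132660 rad, d = 845.71 km
V3→TG9: c = 0.113538 rad, d = 723.80 km
TG9→MET-29: c = 0.121175 rad, d = 772.49 km
MET-29→TP-34: c = 0.270968 rad, d = 1727.42 km
Total = 845.71 + 723.80 + 772.49 + 1727.42 = 4069.42 km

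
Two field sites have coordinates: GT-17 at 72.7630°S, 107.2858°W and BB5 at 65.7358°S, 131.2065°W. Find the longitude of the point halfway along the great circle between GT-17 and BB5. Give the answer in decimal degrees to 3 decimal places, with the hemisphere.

121.212°W

Bx = cos φ₂ cos Δλ = 0.375648,  By = cos φ₂ sin Δλ = -0.166627
φₘ = atan2(sin φ₁ + sin φ₂, √((cos φ₁ + Bx)² + By²)) = -69.65162°
λₘ = λ₁ + atan2(By, cos φ₁ + Bx) = -121.21232°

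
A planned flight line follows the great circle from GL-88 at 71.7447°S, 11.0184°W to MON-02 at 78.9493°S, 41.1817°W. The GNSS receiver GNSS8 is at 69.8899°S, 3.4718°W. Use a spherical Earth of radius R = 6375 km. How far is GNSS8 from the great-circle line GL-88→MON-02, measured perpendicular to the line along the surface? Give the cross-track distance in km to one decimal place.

δ₁₃ = central angle GL-88→GNSS8 = 0.053985 rad  (haversine)
θ₁₃ = bearing GL-88→GNSS8 = 56.809°,  θ₁₂ = bearing GL-88→MON-02 = 212.693°
dₓₜ = R·arcsin(sin δ₁₃ · sin(θ₁₃ − θ₁₂)) = 6375·arcsin(0.05396·sin(-155.884°)) = -140.560 km
|dₓₜ| = 140.560 km

140.6 km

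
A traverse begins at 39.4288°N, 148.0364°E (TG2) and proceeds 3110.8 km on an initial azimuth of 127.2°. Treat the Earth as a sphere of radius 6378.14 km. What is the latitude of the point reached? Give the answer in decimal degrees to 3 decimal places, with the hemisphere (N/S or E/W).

20.012°N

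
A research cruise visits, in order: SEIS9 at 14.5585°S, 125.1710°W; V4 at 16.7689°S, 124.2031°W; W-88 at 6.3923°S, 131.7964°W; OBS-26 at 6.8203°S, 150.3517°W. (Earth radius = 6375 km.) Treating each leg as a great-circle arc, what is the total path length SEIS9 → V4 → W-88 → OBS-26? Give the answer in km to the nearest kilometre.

SEIS9→V4: c = 0.041867 rad, d = 266.90 km
V4→W-88: c = 0.222716 rad, d = 1419.81 km
W-88→OBS-26: c = 0.321768 rad, d = 2051.27 km
Total = 266.90 + 1419.81 + 2051.27 = 3737.99 km

3738 km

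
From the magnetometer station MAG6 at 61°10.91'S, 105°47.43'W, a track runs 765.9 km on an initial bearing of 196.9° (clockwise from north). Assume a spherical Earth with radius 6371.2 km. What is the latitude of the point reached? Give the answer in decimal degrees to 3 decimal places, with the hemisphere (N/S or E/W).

67.690°S

MAG6: φ = -61.18183°, λ = -105.79050°
δ = d/R = 765.9/6371.2 = 0.120213 rad
φ₂ = arcsin(sin φ₁ cos δ + cos φ₁ sin δ cos θ)
   = arcsin(-0.87615·0.99278 + 0.48203·0.11992·-0.95681) = -67.68966°
λ₂ = λ₁ + atan2(sin θ sin δ cos φ₁, cos δ − sin φ₁ sin φ₂) = -111.05958°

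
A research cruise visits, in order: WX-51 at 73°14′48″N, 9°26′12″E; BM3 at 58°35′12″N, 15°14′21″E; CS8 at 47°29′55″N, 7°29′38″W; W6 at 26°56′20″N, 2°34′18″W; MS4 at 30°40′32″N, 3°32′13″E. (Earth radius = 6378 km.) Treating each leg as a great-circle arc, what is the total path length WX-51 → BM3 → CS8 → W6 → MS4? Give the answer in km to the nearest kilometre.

WX-51: φ = +73.24667°, λ = +9.43667°
BM3: φ = +58.58667°, λ = +15.23917°
CS8: φ = +47.49861°, λ = -7.49389°
W6: φ = +26.93889°, λ = -2.57167°
MS4: φ = +30.67556°, λ = +3.53694°
WX-51→BM3: c = 0.258889 rad, d = 1651.20 km
BM3→CS8: c = 0.304565 rad, d = 1942.52 km
CS8→W6: c = 0.365107 rad, d = 2328.65 km
W6→MS4: c = 0.113899 rad, d = 726.45 km
Total = 1651.20 + 1942.52 + 2328.65 + 726.45 = 6648.82 km

6649 km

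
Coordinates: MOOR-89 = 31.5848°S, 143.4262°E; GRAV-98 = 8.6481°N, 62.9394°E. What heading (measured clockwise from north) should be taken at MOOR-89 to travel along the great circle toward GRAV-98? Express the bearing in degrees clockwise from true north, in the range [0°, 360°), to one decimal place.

282.4°

Δλ = -80.4868°
y = sin Δλ · cos φ₂ = -0.975034
x = cos φ₁ sin φ₂ − sin φ₁ cos φ₂ cos Δλ = 0.213671
θ = atan2(y, x) = -77.6395° → 282.3605° (mod 360°)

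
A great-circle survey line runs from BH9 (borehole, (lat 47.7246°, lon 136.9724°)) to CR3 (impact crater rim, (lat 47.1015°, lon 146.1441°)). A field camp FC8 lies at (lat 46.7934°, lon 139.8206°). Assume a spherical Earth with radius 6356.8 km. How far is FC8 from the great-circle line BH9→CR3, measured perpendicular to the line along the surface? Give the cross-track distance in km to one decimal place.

90.4 km

δ₁₃ = central angle BH9→FC8 = 0.037445 rad  (haversine)
θ₁₃ = bearing BH9→FC8 = 114.671°,  θ₁₂ = bearing BH9→CR3 = 92.341°
dₓₜ = R·arcsin(sin δ₁₃ · sin(θ₁₃ − θ₁₂)) = 6356.8·arcsin(0.03744·sin(22.330°)) = 90.418 km
|dₓₜ| = 90.418 km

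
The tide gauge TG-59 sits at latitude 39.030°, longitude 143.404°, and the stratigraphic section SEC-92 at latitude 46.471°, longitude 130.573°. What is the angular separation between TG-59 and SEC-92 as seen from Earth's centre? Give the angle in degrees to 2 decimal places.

Δφ = 7.4410°,  Δλ = -12.8310°
a = sin²(Δφ/2) + cos φ₁ cos φ₂ sin²(Δλ/2) = 0.010890
c = 2·arcsin(√a) = 0.209095 rad = 11.9803°

11.98°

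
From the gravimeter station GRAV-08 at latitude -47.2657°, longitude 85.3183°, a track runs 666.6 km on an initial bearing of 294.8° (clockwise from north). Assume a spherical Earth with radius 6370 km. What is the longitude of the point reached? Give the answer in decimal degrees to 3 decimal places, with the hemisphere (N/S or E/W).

77.680°E

δ = d/R = 666.6/6370 = 0.104647 rad
φ₂ = arcsin(sin φ₁ cos δ + cos φ₁ sin δ cos θ)
   = arcsin(-0.73451·0.99453 + 0.67860·0.10446·0.41945) = -44.48785°
λ₂ = λ₁ + atan2(sin θ sin δ cos φ₁, cos δ − sin φ₁ sin φ₂) = 77.68013°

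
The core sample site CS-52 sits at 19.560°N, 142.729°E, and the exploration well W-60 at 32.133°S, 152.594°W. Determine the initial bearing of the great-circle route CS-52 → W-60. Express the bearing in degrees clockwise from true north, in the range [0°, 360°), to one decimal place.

129.1°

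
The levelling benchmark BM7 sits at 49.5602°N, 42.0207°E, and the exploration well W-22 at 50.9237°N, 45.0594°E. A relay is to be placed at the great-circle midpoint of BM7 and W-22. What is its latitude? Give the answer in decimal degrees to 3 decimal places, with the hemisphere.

Bx = cos φ₂ cos Δλ = 0.629468,  By = cos φ₂ sin Δλ = 0.033415
φₘ = atan2(sin φ₁ + sin φ₂, √((cos φ₁ + Bx)² + By²)) = 50.25185°
λₘ = λ₁ + atan2(By, cos φ₁ + Bx) = 43.51831°

50.252°N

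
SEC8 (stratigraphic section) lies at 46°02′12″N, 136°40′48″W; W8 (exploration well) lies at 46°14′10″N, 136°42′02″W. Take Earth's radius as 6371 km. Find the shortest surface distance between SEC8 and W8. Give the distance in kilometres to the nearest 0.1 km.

22.2 km

SEC8: φ = +46.03667°, λ = -136.68000°
W8: φ = +46.23611°, λ = -136.70056°
Δφ = 0.1994°,  Δλ = -0.0206°
a = sin²(Δφ/2) + cos φ₁ cos φ₂ sin²(Δλ/2) = 0.000003
c = 2·arcsin(√a) = 0.003490 rad = 0.2000°
d = R·c = 6371 × 0.003490 = 22.2 km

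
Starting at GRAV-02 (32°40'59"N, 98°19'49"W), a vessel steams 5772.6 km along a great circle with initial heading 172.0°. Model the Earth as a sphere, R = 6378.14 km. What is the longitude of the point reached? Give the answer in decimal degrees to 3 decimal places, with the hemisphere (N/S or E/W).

GRAV-02: φ = +32.68306°, λ = -98.33028°
δ = d/R = 5772.6/6378.14 = 0.905060 rad
φ₂ = arcsin(sin φ₁ cos δ + cos φ₁ sin δ cos θ)
   = arcsin(0.53999·0.61764 + 0.84167·0.78646·-0.99027) = -18.78275°
λ₂ = λ₁ + atan2(sin θ sin δ cos φ₁, cos δ − sin φ₁ sin φ₂) = -91.69140°

91.691°W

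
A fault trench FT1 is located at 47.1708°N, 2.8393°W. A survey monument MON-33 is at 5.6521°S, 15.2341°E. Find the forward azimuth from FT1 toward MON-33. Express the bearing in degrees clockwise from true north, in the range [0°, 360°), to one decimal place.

Δλ = 18.0734°
y = sin Δλ · cos φ₂ = 0.308727
x = cos φ₁ sin φ₂ − sin φ₁ cos φ₂ cos Δλ = -0.760762
θ = atan2(y, x) = 157.9121° → 157.9121° (mod 360°)

157.9°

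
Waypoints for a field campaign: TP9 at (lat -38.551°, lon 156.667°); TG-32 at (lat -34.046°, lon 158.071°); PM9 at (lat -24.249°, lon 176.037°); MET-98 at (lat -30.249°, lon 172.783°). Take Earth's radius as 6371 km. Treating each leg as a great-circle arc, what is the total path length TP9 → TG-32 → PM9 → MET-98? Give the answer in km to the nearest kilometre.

TP9→TG-32: c = 0.081066 rad, d = 516.47 km
TG-32→PM9: c = 0.322079 rad, d = 2051.97 km
PM9→MET-98: c = 0.116238 rad, d = 740.55 km
Total = 516.47 + 2051.97 + 740.55 = 3308.99 km

3309 km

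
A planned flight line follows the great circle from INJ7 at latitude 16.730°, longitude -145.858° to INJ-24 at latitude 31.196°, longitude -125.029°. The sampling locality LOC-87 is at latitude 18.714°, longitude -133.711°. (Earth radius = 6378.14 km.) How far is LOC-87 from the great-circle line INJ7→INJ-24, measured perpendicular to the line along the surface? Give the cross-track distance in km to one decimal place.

642.1 km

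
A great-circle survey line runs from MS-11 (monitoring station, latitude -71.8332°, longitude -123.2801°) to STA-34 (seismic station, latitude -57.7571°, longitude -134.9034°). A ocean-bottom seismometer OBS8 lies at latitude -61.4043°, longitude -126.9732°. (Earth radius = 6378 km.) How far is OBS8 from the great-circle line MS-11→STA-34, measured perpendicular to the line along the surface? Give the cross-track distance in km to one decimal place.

303.0 km

δ₁₃ = central angle MS-11→OBS8 = 0.183723 rad  (haversine)
θ₁₃ = bearing MS-11→OBS8 = 350.285°,  θ₁₂ = bearing MS-11→STA-34 = 335.217°
dₓₜ = R·arcsin(sin δ₁₃ · sin(θ₁₃ − θ₁₂)) = 6378·arcsin(0.18269·sin(15.067°)) = 303.012 km
|dₓₜ| = 303.012 km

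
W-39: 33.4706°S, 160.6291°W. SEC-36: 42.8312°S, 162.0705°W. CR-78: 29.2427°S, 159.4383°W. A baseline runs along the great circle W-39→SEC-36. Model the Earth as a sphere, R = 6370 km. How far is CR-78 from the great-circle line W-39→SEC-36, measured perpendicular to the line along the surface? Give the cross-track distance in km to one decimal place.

δ₁₃ = central angle W-39→CR-78 = 0.075893 rad  (haversine)
θ₁₃ = bearing W-39→CR-78 = 13.837°,  θ₁₂ = bearing W-39→SEC-36 = 186.466°
dₓₜ = R·arcsin(sin δ₁₃ · sin(θ₁₃ − θ₁₂)) = 6370·arcsin(0.07582·sin(-172.629°)) = -61.967 km
|dₓₜ| = 61.967 km

62.0 km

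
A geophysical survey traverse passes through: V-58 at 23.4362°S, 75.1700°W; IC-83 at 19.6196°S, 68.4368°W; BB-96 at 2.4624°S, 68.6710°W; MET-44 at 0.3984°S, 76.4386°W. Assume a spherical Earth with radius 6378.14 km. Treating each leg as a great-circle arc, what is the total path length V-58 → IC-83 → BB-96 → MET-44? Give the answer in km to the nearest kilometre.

3621 km

V-58→IC-83: c = 0.127982 rad, d = 816.29 km
IC-83→BB-96: c = 0.299476 rad, d = 1910.10 km
BB-96→MET-44: c = 0.140227 rad, d = 894.39 km
Total = 816.29 + 1910.10 + 894.39 = 3620.77 km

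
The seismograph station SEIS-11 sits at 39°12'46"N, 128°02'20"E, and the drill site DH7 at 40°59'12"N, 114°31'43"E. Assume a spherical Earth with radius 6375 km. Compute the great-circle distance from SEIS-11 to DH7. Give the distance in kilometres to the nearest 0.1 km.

1165.4 km

SEIS-11: φ = +39.21278°, λ = +128.03889°
DH7: φ = +40.98667°, λ = +114.52861°
Δφ = 1.7739°,  Δλ = -13.5103°
a = sin²(Δφ/2) + cos φ₁ cos φ₂ sin²(Δλ/2) = 0.008332
c = 2·arcsin(√a) = 0.182813 rad = 10.4744°
d = R·c = 6375 × 0.182813 = 1165.4 km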